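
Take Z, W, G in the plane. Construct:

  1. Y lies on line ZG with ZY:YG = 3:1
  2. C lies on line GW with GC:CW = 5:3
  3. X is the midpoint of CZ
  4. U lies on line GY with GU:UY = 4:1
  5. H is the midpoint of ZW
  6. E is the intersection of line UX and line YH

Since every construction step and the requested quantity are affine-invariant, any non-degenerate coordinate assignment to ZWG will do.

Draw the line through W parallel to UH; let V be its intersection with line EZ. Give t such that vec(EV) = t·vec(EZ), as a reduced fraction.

Choose coordinates Z = (0, 0), W = (1, 0), G = (0, 1).
1. Y lies on line ZG with ZY:YG = 3:1 ⇒ Y = (0, 3/4)
2. C lies on line GW with GC:CW = 5:3 ⇒ C = (5/8, 3/8)
3. X is the midpoint of CZ ⇒ X = (5/16, 3/16)
4. U lies on line GY with GU:UY = 4:1 ⇒ U = (0, 4/5)
5. H is the midpoint of ZW ⇒ H = (1/2, 0)
6. E is the intersection of line UX and line YH ⇒ E = (5/46, 27/46)
through W parallel to UH: direction (1/2, -4/5); meets EZ at V = (8/35, 216/175)
V = E + t·(Z−E) with t = -193/175

t = -193/175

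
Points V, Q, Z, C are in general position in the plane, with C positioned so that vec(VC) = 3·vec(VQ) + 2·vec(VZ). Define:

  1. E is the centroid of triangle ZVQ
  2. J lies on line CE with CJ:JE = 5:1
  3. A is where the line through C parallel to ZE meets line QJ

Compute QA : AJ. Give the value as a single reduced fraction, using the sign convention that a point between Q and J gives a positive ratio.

QA:AJ = -36/35

Set V = (0, 0), Q = (1, 0), Z = (0, 1), C = (3, 2); any affine frame gives the same invariant.
1. E is the centroid of triangle ZVQ ⇒ E = (1/3, 1/3)
2. J lies on line CE with CJ:JE = 5:1 ⇒ J = (7/9, 11/18)
3. A is where the line through C parallel to ZE meets line QJ ⇒ A = (-7, 22)
A = Q + t·(J−Q) with t = 36, so QA:AJ = t:(1−t) = 36:-35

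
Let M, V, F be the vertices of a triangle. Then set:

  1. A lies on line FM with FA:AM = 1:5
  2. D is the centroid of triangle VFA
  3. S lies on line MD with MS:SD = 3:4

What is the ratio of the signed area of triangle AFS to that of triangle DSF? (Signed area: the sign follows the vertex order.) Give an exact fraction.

[AFS]:[DSF] = 1/8

Assign M = (0, 0), V = (1, 0), F = (0, 1) — the answer is frame-independent, so this choice is without loss of generality.
1. A lies on line FM with FA:AM = 1:5 ⇒ A = (0, 5/6)
2. D is the centroid of triangle VFA ⇒ D = (1/3, 11/18)
3. S lies on line MD with MS:SD = 3:4 ⇒ S = (1/7, 11/42)
2·[AFS] = -1/42, 2·[DSF] = -4/21
[AFS]:[DSF] = -1/42:-4/21 = 1/8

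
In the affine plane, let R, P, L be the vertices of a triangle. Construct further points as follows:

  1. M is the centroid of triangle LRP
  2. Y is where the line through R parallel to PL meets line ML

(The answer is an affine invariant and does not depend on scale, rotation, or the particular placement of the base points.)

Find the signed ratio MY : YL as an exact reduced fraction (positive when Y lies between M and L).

MY:YL = -2/3

Choose coordinates R = (0, 0), P = (1, 0), L = (0, 1).
1. M is the centroid of triangle LRP ⇒ M = (1/3, 1/3)
2. Y is where the line through R parallel to PL meets line ML ⇒ Y = (1, -1)
Y = M + t·(L−M) with t = -2, so MY:YL = t:(1−t) = -2:3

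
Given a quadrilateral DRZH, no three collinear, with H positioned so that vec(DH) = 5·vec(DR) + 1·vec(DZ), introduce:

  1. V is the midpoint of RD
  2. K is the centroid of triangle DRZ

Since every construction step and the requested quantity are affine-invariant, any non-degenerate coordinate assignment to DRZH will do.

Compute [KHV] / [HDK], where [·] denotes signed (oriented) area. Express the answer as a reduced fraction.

Choose coordinates D = (0, 0), R = (1, 0), Z = (0, 1), H = (5, 1).
1. V is the midpoint of RD ⇒ V = (1/2, 0)
2. K is the centroid of triangle DRZ ⇒ K = (1/3, 1/3)
2·[KHV] = -5/3, 2·[HDK] = -4/3
[KHV]:[HDK] = -5/3:-4/3 = 5/4

[KHV]:[HDK] = 5/4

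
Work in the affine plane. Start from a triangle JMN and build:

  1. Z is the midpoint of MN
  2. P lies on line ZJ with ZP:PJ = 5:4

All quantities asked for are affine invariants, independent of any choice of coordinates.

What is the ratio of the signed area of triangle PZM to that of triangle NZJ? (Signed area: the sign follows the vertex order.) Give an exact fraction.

[PZM]:[NZJ] = 5/9

Choose coordinates J = (0, 0), M = (1, 0), N = (0, 1).
1. Z is the midpoint of MN ⇒ Z = (1/2, 1/2)
2. P lies on line ZJ with ZP:PJ = 5:4 ⇒ P = (2/9, 2/9)
2·[PZM] = -5/18, 2·[NZJ] = -1/2
[PZM]:[NZJ] = -5/18:-1/2 = 5/9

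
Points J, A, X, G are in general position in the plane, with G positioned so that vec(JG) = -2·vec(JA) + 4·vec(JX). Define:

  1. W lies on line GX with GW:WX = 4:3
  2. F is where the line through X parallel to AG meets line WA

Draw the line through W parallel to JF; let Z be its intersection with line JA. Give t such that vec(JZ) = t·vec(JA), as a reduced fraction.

Choose coordinates J = (0, 0), A = (1, 0), X = (0, 1), G = (-2, 4).
1. W lies on line GX with GW:WX = 4:3 ⇒ W = (-6/7, 16/7)
2. F is where the line through X parallel to AG meets line WA ⇒ F = (-9/4, 4)
through W parallel to JF: direction (-9/4, 4); meets JA at Z = (3/7, 0)
Z = J + t·(A−J) with t = 3/7

t = 3/7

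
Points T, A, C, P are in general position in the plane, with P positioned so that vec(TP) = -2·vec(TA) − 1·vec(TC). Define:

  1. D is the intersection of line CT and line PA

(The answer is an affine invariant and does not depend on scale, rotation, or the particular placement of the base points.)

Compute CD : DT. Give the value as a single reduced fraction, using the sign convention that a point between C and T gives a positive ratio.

Choose coordinates T = (0, 0), A = (1, 0), C = (0, 1), P = (-2, -1).
1. D is the intersection of line CT and line PA ⇒ D = (0, -1/3)
D = C + t·(T−C) with t = 4/3, so CD:DT = t:(1−t) = 4/3:-1/3

CD:DT = -4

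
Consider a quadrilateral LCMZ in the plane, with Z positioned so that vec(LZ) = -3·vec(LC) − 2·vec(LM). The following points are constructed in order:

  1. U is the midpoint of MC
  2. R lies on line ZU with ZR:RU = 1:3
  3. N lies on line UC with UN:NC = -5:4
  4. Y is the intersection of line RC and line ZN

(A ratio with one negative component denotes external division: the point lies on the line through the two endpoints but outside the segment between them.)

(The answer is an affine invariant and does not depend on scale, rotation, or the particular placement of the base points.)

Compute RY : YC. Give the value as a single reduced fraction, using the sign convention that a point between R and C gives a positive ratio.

Work in coordinates with L = (0, 0), C = (1, 0), M = (0, 1), Z = (-3, -2).
1. U is the midpoint of MC ⇒ U = (1/2, 1/2)
2. R lies on line ZU with ZR:RU = 1:3 ⇒ R = (-17/8, -11/8)
3. N lies on line UC with UN:NC = -5:4 ⇒ N = (3, -2)
4. Y is the intersection of line RC and line ZN ⇒ Y = (-39/11, -2)
Y = R + t·(C−R) with t = -5/11, so RY:YC = t:(1−t) = -5/11:16/11

RY:YC = -5/16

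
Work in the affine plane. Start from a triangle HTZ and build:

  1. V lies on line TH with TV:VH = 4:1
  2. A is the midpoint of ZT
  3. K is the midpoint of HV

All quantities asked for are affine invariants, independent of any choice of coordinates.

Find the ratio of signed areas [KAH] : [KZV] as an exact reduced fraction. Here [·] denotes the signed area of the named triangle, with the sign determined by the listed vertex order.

[KAH]:[KZV] = -1/2

Choose coordinates H = (0, 0), T = (1, 0), Z = (0, 1).
1. V lies on line TH with TV:VH = 4:1 ⇒ V = (1/5, 0)
2. A is the midpoint of ZT ⇒ A = (1/2, 1/2)
3. K is the midpoint of HV ⇒ K = (1/10, 0)
2·[KAH] = 1/20, 2·[KZV] = -1/10
[KAH]:[KZV] = 1/20:-1/10 = -1/2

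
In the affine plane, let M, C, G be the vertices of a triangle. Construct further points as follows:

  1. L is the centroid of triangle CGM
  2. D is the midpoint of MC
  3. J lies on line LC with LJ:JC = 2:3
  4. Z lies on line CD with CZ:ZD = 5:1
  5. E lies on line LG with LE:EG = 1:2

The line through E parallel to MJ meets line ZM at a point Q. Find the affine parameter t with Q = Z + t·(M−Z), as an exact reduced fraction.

t = 73/21

Choose coordinates M = (0, 0), C = (1, 0), G = (0, 1).
1. L is the centroid of triangle CGM ⇒ L = (1/3, 1/3)
2. D is the midpoint of MC ⇒ D = (1/2, 0)
3. J lies on line LC with LJ:JC = 2:3 ⇒ J = (3/5, 1/5)
4. Z lies on line CD with CZ:ZD = 5:1 ⇒ Z = (7/12, 0)
5. E lies on line LG with LE:EG = 1:2 ⇒ E = (2/9, 5/9)
through E parallel to MJ: direction (3/5, 1/5); meets ZM at Q = (-13/9, 0)
Q = Z + t·(M−Z) with t = 73/21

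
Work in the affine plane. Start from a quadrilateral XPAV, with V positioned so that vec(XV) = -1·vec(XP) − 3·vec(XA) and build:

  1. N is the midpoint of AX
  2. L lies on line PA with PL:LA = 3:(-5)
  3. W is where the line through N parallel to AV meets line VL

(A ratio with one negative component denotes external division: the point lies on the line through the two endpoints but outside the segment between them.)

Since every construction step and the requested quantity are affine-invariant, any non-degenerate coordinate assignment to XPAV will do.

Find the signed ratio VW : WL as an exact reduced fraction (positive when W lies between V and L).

VW:WL = 1/24

Choose coordinates X = (0, 0), P = (1, 0), A = (0, 1), V = (-1, -3).
1. N is the midpoint of AX ⇒ N = (0, 1/2)
2. L lies on line PA with PL:LA = 3:(-5) ⇒ L = (5/2, -3/2)
3. W is where the line through N parallel to AV meets line VL ⇒ W = (-43/50, -147/50)
W = V + t·(L−V) with t = 1/25, so VW:WL = t:(1−t) = 1/25:24/25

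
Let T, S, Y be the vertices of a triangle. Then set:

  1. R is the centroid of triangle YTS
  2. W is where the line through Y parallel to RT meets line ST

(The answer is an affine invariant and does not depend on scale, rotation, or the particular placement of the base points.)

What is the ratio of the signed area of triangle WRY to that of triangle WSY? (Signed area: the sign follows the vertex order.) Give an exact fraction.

[WRY]:[WSY] = 1/2

Set T = (0, 0), S = (1, 0), Y = (0, 1); any affine frame gives the same invariant.
1. R is the centroid of triangle YTS ⇒ R = (1/3, 1/3)
2. W is where the line through Y parallel to RT meets line ST ⇒ W = (-1, 0)
2·[WRY] = 1, 2·[WSY] = 2
[WRY]:[WSY] = 1:2 = 1/2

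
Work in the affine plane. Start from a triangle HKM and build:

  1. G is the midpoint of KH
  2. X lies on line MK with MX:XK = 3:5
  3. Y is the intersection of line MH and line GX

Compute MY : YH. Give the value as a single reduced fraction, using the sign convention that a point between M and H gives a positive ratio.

MY:YH = -3/5

Set H = (0, 0), K = (1, 0), M = (0, 1); any affine frame gives the same invariant.
1. G is the midpoint of KH ⇒ G = (1/2, 0)
2. X lies on line MK with MX:XK = 3:5 ⇒ X = (3/8, 5/8)
3. Y is the intersection of line MH and line GX ⇒ Y = (0, 5/2)
Y = M + t·(H−M) with t = -3/2, so MY:YH = t:(1−t) = -3/2:5/2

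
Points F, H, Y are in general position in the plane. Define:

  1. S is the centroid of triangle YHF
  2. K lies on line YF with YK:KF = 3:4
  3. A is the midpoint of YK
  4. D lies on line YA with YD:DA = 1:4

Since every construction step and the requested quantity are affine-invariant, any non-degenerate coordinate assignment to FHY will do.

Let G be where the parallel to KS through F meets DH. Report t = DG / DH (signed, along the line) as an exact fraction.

Set F = (0, 0), H = (1, 0), Y = (0, 1); any affine frame gives the same invariant.
1. S is the centroid of triangle YHF ⇒ S = (1/3, 1/3)
2. K lies on line YF with YK:KF = 3:4 ⇒ K = (0, 4/7)
3. A is the midpoint of YK ⇒ A = (0, 11/14)
4. D lies on line YA with YD:DA = 1:4 ⇒ D = (0, 67/70)
through F parallel to KS: direction (1/3, -5/21); meets DH at G = (67/17, -335/119)
G = D + t·(H−D) with t = 67/17

t = 67/17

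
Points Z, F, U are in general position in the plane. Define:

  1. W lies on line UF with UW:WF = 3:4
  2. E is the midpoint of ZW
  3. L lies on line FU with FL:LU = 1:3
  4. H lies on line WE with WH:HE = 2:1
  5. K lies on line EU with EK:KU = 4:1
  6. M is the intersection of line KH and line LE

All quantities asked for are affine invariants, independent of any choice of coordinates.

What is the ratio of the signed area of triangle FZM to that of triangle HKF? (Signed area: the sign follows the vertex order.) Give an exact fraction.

Set Z = (0, 0), F = (1, 0), U = (0, 1); any affine frame gives the same invariant.
1. W lies on line UF with UW:WF = 3:4 ⇒ W = (3/7, 4/7)
2. E is the midpoint of ZW ⇒ E = (3/14, 2/7)
3. L lies on line FU with FL:LU = 1:3 ⇒ L = (3/4, 1/4)
4. H lies on line WE with WH:HE = 2:1 ⇒ H = (2/7, 8/21)
5. K lies on line EU with EK:KU = 4:1 ⇒ K = (3/70, 6/7)
6. M is the intersection of line KH and line LE ⇒ M = (109/322, 134/483)
2·[FZM] = -134/483, 2·[HKF] = -26/105
[FZM]:[HKF] = -134/483:-26/105 = 335/299

[FZM]:[HKF] = 335/299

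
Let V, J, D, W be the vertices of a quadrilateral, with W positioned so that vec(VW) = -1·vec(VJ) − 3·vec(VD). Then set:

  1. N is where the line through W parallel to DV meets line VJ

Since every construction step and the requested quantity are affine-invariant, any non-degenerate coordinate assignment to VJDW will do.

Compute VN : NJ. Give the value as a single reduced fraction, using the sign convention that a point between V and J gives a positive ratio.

Assign V = (0, 0), J = (1, 0), D = (0, 1), W = (-1, -3) — the answer is frame-independent, so this choice is without loss of generality.
1. N is where the line through W parallel to DV meets line VJ ⇒ N = (-1, 0)
N = V + t·(J−V) with t = -1, so VN:NJ = t:(1−t) = -1:2

VN:NJ = -1/2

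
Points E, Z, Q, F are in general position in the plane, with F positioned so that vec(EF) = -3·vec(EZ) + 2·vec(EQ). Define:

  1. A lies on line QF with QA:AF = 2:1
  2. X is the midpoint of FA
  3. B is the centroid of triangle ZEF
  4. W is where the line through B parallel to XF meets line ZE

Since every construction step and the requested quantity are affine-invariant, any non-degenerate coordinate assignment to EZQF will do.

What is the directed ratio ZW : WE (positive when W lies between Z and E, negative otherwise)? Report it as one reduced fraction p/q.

Choose coordinates E = (0, 0), Z = (1, 0), Q = (0, 1), F = (-3, 2).
1. A lies on line QF with QA:AF = 2:1 ⇒ A = (-2, 5/3)
2. X is the midpoint of FA ⇒ X = (-5/2, 11/6)
3. B is the centroid of triangle ZEF ⇒ B = (-2/3, 2/3)
4. W is where the line through B parallel to XF meets line ZE ⇒ W = (4/3, 0)
W = Z + t·(E−Z) with t = -1/3, so ZW:WE = t:(1−t) = -1/3:4/3

ZW:WE = -1/4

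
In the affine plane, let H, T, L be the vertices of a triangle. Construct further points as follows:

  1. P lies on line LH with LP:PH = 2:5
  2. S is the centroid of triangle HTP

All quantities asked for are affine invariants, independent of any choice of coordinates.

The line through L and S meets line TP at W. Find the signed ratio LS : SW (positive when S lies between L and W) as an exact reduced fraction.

LS:SW = -11/5

Set H = (0, 0), T = (1, 0), L = (0, 1); any affine frame gives the same invariant.
1. P lies on line LH with LP:PH = 2:5 ⇒ P = (0, 5/7)
2. S is the centroid of triangle HTP ⇒ S = (1/3, 5/21)
line LS meets TP at W = (2/11, 45/77)
S = L + t·(W−L) with t = 11/6, so LS:SW = 11/6:-5/6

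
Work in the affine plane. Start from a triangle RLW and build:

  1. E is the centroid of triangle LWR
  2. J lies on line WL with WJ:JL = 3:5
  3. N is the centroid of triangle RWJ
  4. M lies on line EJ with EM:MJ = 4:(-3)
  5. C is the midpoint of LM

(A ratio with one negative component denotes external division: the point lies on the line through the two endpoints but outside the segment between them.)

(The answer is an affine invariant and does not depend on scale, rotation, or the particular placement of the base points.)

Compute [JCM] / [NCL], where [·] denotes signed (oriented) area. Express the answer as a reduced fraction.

Assign R = (0, 0), L = (1, 0), W = (0, 1) — the answer is frame-independent, so this choice is without loss of generality.
1. E is the centroid of triangle LWR ⇒ E = (1/3, 1/3)
2. J lies on line WL with WJ:JL = 3:5 ⇒ J = (3/8, 5/8)
3. N is the centroid of triangle RWJ ⇒ N = (1/8, 13/24)
4. M lies on line EJ with EM:MJ = 4:(-3) ⇒ M = (1/2, 3/2)
5. C is the midpoint of LM ⇒ C = (3/4, 3/4)
2·[JCM] = 5/16, 2·[NCL] = -25/48
[JCM]:[NCL] = 5/16:-25/48 = -3/5

[JCM]:[NCL] = -3/5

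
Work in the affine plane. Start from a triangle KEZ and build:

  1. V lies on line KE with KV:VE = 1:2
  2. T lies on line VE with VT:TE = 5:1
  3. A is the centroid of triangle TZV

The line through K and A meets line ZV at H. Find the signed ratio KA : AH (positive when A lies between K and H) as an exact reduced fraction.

KA:AH = -14/5

Assign K = (0, 0), E = (1, 0), Z = (0, 1) — the answer is frame-independent, so this choice is without loss of generality.
1. V lies on line KE with KV:VE = 1:2 ⇒ V = (1/3, 0)
2. T lies on line VE with VT:TE = 5:1 ⇒ T = (8/9, 0)
3. A is the centroid of triangle TZV ⇒ A = (11/27, 1/3)
line KA meets ZV at H = (11/42, 3/14)
A = K + t·(H−K) with t = 14/9, so KA:AH = 14/9:-5/9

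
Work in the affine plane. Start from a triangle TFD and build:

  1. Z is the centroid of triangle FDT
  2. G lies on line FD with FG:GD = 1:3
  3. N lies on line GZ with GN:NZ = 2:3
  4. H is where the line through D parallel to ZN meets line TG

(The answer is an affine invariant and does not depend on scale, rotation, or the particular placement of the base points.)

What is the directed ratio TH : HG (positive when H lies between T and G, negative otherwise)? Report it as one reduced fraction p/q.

Set T = (0, 0), F = (1, 0), D = (0, 1); any affine frame gives the same invariant.
1. Z is the centroid of triangle FDT ⇒ Z = (1/3, 1/3)
2. G lies on line FD with FG:GD = 1:3 ⇒ G = (3/4, 1/4)
3. N lies on line GZ with GN:NZ = 2:3 ⇒ N = (7/12, 17/60)
4. H is where the line through D parallel to ZN meets line TG ⇒ H = (15/8, 5/8)
H = T + t·(G−T) with t = 5/2, so TH:HG = t:(1−t) = 5/2:-3/2

TH:HG = -5/3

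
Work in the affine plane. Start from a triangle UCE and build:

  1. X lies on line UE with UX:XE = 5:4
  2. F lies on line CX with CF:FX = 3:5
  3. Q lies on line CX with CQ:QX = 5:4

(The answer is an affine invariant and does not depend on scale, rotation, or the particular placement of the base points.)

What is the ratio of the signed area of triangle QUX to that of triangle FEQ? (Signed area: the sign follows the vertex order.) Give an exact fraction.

Set U = (0, 0), C = (1, 0), E = (0, 1); any affine frame gives the same invariant.
1. X lies on line UE with UX:XE = 5:4 ⇒ X = (0, 5/9)
2. F lies on line CX with CF:FX = 3:5 ⇒ F = (5/8, 5/24)
3. Q lies on line CX with CQ:QX = 5:4 ⇒ Q = (4/9, 25/81)
2·[QUX] = -20/81, 2·[FEQ] = 13/162
[QUX]:[FEQ] = -20/81:13/162 = -40/13

[QUX]:[FEQ] = -40/13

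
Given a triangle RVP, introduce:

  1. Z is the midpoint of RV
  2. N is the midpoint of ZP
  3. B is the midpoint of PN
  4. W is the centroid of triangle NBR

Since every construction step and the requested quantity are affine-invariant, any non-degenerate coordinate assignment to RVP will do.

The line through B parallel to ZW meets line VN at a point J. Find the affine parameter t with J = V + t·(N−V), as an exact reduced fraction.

t = 2/3

Set R = (0, 0), V = (1, 0), P = (0, 1); any affine frame gives the same invariant.
1. Z is the midpoint of RV ⇒ Z = (1/2, 0)
2. N is the midpoint of ZP ⇒ N = (1/4, 1/2)
3. B is the midpoint of PN ⇒ B = (1/8, 3/4)
4. W is the centroid of triangle NBR ⇒ W = (1/8, 5/12)
through B parallel to ZW: direction (-3/8, 5/12); meets VN at J = (1/2, 1/3)
J = V + t·(N−V) with t = 2/3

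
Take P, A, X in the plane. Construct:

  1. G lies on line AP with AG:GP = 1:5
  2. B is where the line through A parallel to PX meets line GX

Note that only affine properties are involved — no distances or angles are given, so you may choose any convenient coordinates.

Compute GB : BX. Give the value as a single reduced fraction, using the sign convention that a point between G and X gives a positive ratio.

GB:BX = -1/6

Work in coordinates with P = (0, 0), A = (1, 0), X = (0, 1).
1. G lies on line AP with AG:GP = 1:5 ⇒ G = (5/6, 0)
2. B is where the line through A parallel to PX meets line GX ⇒ B = (1, -1/5)
B = G + t·(X−G) with t = -1/5, so GB:BX = t:(1−t) = -1/5:6/5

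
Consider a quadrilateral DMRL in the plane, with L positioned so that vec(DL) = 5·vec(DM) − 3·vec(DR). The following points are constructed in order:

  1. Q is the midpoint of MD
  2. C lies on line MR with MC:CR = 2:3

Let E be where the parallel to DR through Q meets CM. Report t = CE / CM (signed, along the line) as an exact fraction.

Assign D = (0, 0), M = (1, 0), R = (0, 1), L = (5, -3) — the answer is frame-independent, so this choice is without loss of generality.
1. Q is the midpoint of MD ⇒ Q = (1/2, 0)
2. C lies on line MR with MC:CR = 2:3 ⇒ C = (3/5, 2/5)
through Q parallel to DR: direction (0, 1); meets CM at E = (1/2, 1/2)
E = C + t·(M−C) with t = -1/4

t = -1/4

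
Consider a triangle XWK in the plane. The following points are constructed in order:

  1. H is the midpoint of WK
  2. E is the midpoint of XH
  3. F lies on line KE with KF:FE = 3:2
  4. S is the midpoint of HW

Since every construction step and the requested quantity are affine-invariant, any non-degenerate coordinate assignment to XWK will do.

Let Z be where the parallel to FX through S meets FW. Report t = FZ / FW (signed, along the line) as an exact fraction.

Assign X = (0, 0), W = (1, 0), K = (0, 1) — the answer is frame-independent, so this choice is without loss of generality.
1. H is the midpoint of WK ⇒ H = (1/2, 1/2)
2. E is the midpoint of XH ⇒ E = (1/4, 1/4)
3. F lies on line KE with KF:FE = 3:2 ⇒ F = (3/20, 11/20)
4. S is the midpoint of HW ⇒ S = (3/4, 1/4)
through S parallel to FX: direction (-3/20, -11/20); meets FW at Z = (321/440, 7/40)
Z = F + t·(W−F) with t = 15/22

t = 15/22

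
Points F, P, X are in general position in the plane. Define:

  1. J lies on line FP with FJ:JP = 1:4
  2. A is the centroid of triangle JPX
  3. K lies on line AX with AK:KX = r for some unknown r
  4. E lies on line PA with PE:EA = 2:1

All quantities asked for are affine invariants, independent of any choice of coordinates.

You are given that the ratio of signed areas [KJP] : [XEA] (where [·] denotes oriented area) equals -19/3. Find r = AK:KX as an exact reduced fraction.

r = 5/4

Assign F = (0, 0), P = (1, 0), X = (0, 1) — the answer is frame-independent, so this choice is without loss of generality.
1. J lies on line FP with FJ:JP = 1:4 ⇒ J = (1/5, 0)
2. A is the centroid of triangle JPX ⇒ A = (2/5, 1/3)
3. With AK:KX = r, write λ = r/(r+1) so K = A + λ·(X−A); K is affine-linear in λ
4. E lies on line PA with PE:EA = 2:1 ⇒ E = (3/5, 2/9)
Every point depending on K is an affine combination of K and λ-independent points, so each such coordinate is linear in λ; the λ² term in each signed area is a multiple of (X−A)×(X−A) = 0, so 2·[KJP] and 2·[XEA] are each linear in λ. Evaluating at λ=0 and λ=1:
  2·[KJP] = 8/15·λ + 4/15,   2·[XEA] = -4/45
So [KJP]:[XEA] = (8/15·λ + 4/15) / (-4/45). Setting this equal to -19/3:
  8/15·λ + 4/15 = -19/3·(-4/45)  ⇒  λ = 5/9
Then r = λ/(1−λ) = (5/9)/(4/9) = 5/4. Check: with r = 5/4, K = (8/45, 19/27) and [KJP]:[XEA] = -19/3 as required.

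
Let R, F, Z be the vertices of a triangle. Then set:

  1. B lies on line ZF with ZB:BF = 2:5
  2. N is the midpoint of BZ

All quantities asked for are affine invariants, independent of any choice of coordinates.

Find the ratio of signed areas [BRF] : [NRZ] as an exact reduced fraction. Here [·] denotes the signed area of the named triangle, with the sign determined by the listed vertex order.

Work in coordinates with R = (0, 0), F = (1, 0), Z = (0, 1).
1. B lies on line ZF with ZB:BF = 2:5 ⇒ B = (2/7, 5/7)
2. N is the midpoint of BZ ⇒ N = (1/7, 6/7)
2·[BRF] = 5/7, 2·[NRZ] = -1/7
[BRF]:[NRZ] = 5/7:-1/7 = -5

[BRF]:[NRZ] = -5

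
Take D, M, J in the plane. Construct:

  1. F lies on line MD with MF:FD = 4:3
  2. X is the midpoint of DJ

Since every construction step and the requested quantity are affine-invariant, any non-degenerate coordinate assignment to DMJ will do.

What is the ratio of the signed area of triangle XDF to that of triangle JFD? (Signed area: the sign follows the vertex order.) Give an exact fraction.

[XDF]:[JFD] = -1/2

Assign D = (0, 0), M = (1, 0), J = (0, 1) — the answer is frame-independent, so this choice is without loss of generality.
1. F lies on line MD with MF:FD = 4:3 ⇒ F = (3/7, 0)
2. X is the midpoint of DJ ⇒ X = (0, 1/2)
2·[XDF] = 3/14, 2·[JFD] = -3/7
[XDF]:[JFD] = 3/14:-3/7 = -1/2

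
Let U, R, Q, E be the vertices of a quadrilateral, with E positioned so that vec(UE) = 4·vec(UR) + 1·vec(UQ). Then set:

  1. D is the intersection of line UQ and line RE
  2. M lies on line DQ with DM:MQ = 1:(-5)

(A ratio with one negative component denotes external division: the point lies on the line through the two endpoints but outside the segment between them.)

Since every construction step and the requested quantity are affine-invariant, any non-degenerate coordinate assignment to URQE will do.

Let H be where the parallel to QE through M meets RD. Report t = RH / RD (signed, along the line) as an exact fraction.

t = 2

Assign U = (0, 0), R = (1, 0), Q = (0, 1), E = (4, 1) — the answer is frame-independent, so this choice is without loss of generality.
1. D is the intersection of line UQ and line RE ⇒ D = (0, -1/3)
2. M lies on line DQ with DM:MQ = 1:(-5) ⇒ M = (0, -2/3)
through M parallel to QE: direction (4, 0); meets RD at H = (-1, -2/3)
H = R + t·(D−R) with t = 2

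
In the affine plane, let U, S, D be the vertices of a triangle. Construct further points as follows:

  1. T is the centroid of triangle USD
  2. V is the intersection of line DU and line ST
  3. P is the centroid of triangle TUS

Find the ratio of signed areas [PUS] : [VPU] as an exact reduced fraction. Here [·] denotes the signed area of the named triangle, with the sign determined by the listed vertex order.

Assign U = (0, 0), S = (1, 0), D = (0, 1) — the answer is frame-independent, so this choice is without loss of generality.
1. T is the centroid of triangle USD ⇒ T = (1/3, 1/3)
2. V is the intersection of line DU and line ST ⇒ V = (0, 1/2)
3. P is the centroid of triangle TUS ⇒ P = (4/9, 1/9)
2·[PUS] = 1/9, 2·[VPU] = -2/9
[PUS]:[VPU] = 1/9:-2/9 = -1/2

[PUS]:[VPU] = -1/2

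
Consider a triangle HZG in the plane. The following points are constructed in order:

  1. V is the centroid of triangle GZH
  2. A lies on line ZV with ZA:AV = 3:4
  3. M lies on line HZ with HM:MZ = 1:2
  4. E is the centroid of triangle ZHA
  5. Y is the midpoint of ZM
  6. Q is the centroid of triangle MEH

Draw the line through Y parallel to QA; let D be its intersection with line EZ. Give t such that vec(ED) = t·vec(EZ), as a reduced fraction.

t = 3/7

Work in coordinates with H = (0, 0), Z = (1, 0), G = (0, 1).
1. V is the centroid of triangle GZH ⇒ V = (1/3, 1/3)
2. A lies on line ZV with ZA:AV = 3:4 ⇒ A = (5/7, 1/7)
3. M lies on line HZ with HM:MZ = 1:2 ⇒ M = (1/3, 0)
4. E is the centroid of triangle ZHA ⇒ E = (4/7, 1/21)
5. Y is the midpoint of ZM ⇒ Y = (2/3, 0)
6. Q is the centroid of triangle MEH ⇒ Q = (19/63, 1/63)
through Y parallel to QA: direction (26/63, 8/63); meets EZ at D = (37/49, 4/147)
D = E + t·(Z−E) with t = 3/7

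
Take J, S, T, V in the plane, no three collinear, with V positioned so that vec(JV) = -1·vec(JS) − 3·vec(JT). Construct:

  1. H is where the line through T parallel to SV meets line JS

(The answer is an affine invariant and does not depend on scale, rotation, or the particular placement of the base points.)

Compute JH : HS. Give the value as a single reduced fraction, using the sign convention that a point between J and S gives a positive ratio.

JH:HS = -2/5

Work in coordinates with J = (0, 0), S = (1, 0), T = (0, 1), V = (-1, -3).
1. H is where the line through T parallel to SV meets line JS ⇒ H = (-2/3, 0)
H = J + t·(S−J) with t = -2/3, so JH:HS = t:(1−t) = -2/3:5/3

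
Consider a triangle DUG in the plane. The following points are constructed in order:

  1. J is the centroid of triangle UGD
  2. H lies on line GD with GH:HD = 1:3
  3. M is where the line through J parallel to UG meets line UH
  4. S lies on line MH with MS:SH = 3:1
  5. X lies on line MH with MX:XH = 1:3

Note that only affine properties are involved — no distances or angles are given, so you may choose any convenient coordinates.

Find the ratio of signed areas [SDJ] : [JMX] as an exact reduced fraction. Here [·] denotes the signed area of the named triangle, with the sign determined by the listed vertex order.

[SDJ]:[JMX] = -43/2

Set D = (0, 0), U = (1, 0), G = (0, 1); any affine frame gives the same invariant.
1. J is the centroid of triangle UGD ⇒ J = (1/3, 1/3)
2. H lies on line GD with GH:HD = 1:3 ⇒ H = (0, 3/4)
3. M is where the line through J parallel to UG meets line UH ⇒ M = (-1/3, 1)
4. S lies on line MH with MS:SH = 3:1 ⇒ S = (-1/12, 13/16)
5. X lies on line MH with MX:XH = 1:3 ⇒ X = (-1/4, 15/16)
2·[SDJ] = 43/144, 2·[JMX] = -1/72
[SDJ]:[JMX] = 43/144:-1/72 = -43/2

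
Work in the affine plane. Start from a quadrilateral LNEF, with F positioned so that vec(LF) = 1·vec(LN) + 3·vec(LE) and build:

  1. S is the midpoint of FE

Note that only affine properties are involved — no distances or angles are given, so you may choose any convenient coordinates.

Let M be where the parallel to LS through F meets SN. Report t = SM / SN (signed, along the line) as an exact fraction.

t = 1/4

Work in coordinates with L = (0, 0), N = (1, 0), E = (0, 1), F = (1, 3).
1. S is the midpoint of FE ⇒ S = (1/2, 2)
through F parallel to LS: direction (1/2, 2); meets SN at M = (5/8, 3/2)
M = S + t·(N−S) with t = 1/4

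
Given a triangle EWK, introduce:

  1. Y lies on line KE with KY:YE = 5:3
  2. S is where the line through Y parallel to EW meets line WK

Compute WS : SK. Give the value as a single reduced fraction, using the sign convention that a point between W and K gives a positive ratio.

WS:SK = 3/5

Choose coordinates E = (0, 0), W = (1, 0), K = (0, 1).
1. Y lies on line KE with KY:YE = 5:3 ⇒ Y = (0, 3/8)
2. S is where the line through Y parallel to EW meets line WK ⇒ S = (5/8, 3/8)
S = W + t·(K−W) with t = 3/8, so WS:SK = t:(1−t) = 3/8:5/8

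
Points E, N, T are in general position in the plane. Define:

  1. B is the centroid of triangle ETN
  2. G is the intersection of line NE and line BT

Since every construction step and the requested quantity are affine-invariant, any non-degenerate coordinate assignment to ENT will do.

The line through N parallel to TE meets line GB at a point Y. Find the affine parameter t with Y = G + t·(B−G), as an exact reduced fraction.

Work in coordinates with E = (0, 0), N = (1, 0), T = (0, 1).
1. B is the centroid of triangle ETN ⇒ B = (1/3, 1/3)
2. G is the intersection of line NE and line BT ⇒ G = (1/2, 0)
through N parallel to TE: direction (0, -1); meets GB at Y = (1, -1)
Y = G + t·(B−G) with t = -3

t = -3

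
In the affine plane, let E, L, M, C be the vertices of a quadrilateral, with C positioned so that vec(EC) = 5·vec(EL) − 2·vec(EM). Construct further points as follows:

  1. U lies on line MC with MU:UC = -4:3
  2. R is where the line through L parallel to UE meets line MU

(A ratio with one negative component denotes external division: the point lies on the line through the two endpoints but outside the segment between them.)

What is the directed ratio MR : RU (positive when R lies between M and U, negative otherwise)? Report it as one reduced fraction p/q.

Set E = (0, 0), L = (1, 0), M = (0, 1), C = (5, -2); any affine frame gives the same invariant.
1. U lies on line MC with MU:UC = -4:3 ⇒ U = (20, -11)
2. R is where the line through L parallel to UE meets line MU ⇒ R = (9, -22/5)
R = M + t·(U−M) with t = 9/20, so MR:RU = t:(1−t) = 9/20:11/20

MR:RU = 9/11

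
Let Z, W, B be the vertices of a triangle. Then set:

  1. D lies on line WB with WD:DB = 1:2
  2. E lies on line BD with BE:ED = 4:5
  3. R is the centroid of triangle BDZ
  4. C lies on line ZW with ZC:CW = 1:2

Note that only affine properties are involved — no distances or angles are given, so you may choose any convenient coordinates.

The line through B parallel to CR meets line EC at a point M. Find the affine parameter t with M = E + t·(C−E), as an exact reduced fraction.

Assign Z = (0, 0), W = (1, 0), B = (0, 1) — the answer is frame-independent, so this choice is without loss of generality.
1. D lies on line WB with WD:DB = 1:2 ⇒ D = (2/3, 1/3)
2. E lies on line BD with BE:ED = 4:5 ⇒ E = (8/27, 19/27)
3. R is the centroid of triangle BDZ ⇒ R = (2/9, 4/9)
4. C lies on line ZW with ZC:CW = 1:2 ⇒ C = (1/3, 0)
through B parallel to CR: direction (-1/9, 4/9); meets EC at M = (16/45, -19/45)
M = E + t·(C−E) with t = 8/5

t = 8/5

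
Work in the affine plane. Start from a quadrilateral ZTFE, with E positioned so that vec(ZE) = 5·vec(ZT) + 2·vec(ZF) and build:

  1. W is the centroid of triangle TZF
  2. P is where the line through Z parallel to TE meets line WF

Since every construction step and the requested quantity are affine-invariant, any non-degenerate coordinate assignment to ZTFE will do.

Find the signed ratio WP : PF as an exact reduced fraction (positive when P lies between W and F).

Work in coordinates with Z = (0, 0), T = (1, 0), F = (0, 1), E = (5, 2).
1. W is the centroid of triangle TZF ⇒ W = (1/3, 1/3)
2. P is where the line through Z parallel to TE meets line WF ⇒ P = (2/5, 1/5)
P = W + t·(F−W) with t = -1/5, so WP:PF = t:(1−t) = -1/5:6/5

WP:PF = -1/6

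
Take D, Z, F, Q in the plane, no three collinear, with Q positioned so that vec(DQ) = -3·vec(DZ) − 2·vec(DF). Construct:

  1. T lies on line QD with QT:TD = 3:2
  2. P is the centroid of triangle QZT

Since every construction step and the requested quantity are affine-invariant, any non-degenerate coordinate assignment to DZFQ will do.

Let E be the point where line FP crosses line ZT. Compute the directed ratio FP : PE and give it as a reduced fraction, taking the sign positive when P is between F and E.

FP:PE = -17/2

Set D = (0, 0), Z = (1, 0), F = (0, 1), Q = (-3, -2); any affine frame gives the same invariant.
1. T lies on line QD with QT:TD = 3:2 ⇒ T = (-6/5, -4/5)
2. P is the centroid of triangle QZT ⇒ P = (-16/15, -14/15)
line FP meets ZT at E = (-16/17, -12/17)
P = F + t·(E−F) with t = 17/15, so FP:PE = 17/15:-2/15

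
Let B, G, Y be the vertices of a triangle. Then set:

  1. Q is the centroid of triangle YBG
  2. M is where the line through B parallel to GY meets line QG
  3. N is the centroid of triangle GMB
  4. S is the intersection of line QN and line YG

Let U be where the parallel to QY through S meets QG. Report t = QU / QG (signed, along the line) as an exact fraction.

Work in coordinates with B = (0, 0), G = (1, 0), Y = (0, 1).
1. Q is the centroid of triangle YBG ⇒ Q = (1/3, 1/3)
2. M is where the line through B parallel to GY meets line QG ⇒ M = (-1, 1)
3. N is the centroid of triangle GMB ⇒ N = (0, 1/3)
4. S is the intersection of line QN and line YG ⇒ S = (2/3, 1/3)
through S parallel to QY: direction (-1/3, 2/3); meets QG at U = (7/9, 1/9)
U = Q + t·(G−Q) with t = 2/3

t = 2/3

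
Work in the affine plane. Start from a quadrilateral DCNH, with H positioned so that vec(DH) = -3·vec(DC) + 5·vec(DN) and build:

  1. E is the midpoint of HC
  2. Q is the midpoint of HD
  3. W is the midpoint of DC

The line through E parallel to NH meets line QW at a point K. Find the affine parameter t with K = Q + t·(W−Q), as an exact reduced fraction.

t = 4

Assign D = (0, 0), C = (1, 0), N = (0, 1), H = (-3, 5) — the answer is frame-independent, so this choice is without loss of generality.
1. E is the midpoint of HC ⇒ E = (-1, 5/2)
2. Q is the midpoint of HD ⇒ Q = (-3/2, 5/2)
3. W is the midpoint of DC ⇒ W = (1/2, 0)
through E parallel to NH: direction (-3, 4); meets QW at K = (13/2, -15/2)
K = Q + t·(W−Q) with t = 4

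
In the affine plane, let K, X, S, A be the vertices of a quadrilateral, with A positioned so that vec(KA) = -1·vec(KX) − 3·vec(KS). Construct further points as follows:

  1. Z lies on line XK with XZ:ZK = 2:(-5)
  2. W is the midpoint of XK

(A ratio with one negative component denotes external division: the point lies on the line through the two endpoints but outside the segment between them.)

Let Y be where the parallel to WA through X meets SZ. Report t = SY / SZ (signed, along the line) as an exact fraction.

t = 9/13

Set K = (0, 0), X = (1, 0), S = (0, 1), A = (-1, -3); any affine frame gives the same invariant.
1. Z lies on line XK with XZ:ZK = 2:(-5) ⇒ Z = (5/3, 0)
2. W is the midpoint of XK ⇒ W = (1/2, 0)
through X parallel to WA: direction (-3/2, -3); meets SZ at Y = (15/13, 4/13)
Y = S + t·(Z−S) with t = 9/13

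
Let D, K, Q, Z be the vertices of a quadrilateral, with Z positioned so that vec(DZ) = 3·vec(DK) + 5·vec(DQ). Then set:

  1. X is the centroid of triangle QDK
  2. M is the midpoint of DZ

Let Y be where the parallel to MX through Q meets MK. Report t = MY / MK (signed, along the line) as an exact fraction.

t = -9/11

Work in coordinates with D = (0, 0), K = (1, 0), Q = (0, 1), Z = (3, 5).
1. X is the centroid of triangle QDK ⇒ X = (1/3, 1/3)
2. M is the midpoint of DZ ⇒ M = (3/2, 5/2)
through Q parallel to MX: direction (-7/6, -13/6); meets MK at Y = (21/11, 50/11)
Y = M + t·(K−M) with t = -9/11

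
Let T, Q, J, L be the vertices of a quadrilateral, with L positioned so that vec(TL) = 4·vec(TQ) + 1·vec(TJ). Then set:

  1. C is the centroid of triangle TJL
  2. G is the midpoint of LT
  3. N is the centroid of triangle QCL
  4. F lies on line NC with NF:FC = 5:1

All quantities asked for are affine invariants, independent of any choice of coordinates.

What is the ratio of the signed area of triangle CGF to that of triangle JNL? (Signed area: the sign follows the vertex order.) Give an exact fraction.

[CGF]:[JNL] = 1/192

Work in coordinates with T = (0, 0), Q = (1, 0), J = (0, 1), L = (4, 1).
1. C is the centroid of triangle TJL ⇒ C = (4/3, 2/3)
2. G is the midpoint of LT ⇒ G = (2, 1/2)
3. N is the centroid of triangle QCL ⇒ N = (19/9, 5/9)
4. F lies on line NC with NF:FC = 5:1 ⇒ F = (79/54, 35/54)
2·[CGF] = 1/108, 2·[JNL] = 16/9
[CGF]:[JNL] = 1/108:16/9 = 1/192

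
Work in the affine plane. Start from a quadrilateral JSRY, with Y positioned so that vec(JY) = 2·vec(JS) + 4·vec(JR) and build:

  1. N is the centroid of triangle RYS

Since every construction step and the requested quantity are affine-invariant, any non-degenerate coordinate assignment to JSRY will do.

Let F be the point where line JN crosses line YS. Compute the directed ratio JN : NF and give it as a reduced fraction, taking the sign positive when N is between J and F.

JN:NF = 7/5

Assign J = (0, 0), S = (1, 0), R = (0, 1), Y = (2, 4) — the answer is frame-independent, so this choice is without loss of generality.
1. N is the centroid of triangle RYS ⇒ N = (1, 5/3)
line JN meets YS at F = (12/7, 20/7)
N = J + t·(F−J) with t = 7/12, so JN:NF = 7/12:5/12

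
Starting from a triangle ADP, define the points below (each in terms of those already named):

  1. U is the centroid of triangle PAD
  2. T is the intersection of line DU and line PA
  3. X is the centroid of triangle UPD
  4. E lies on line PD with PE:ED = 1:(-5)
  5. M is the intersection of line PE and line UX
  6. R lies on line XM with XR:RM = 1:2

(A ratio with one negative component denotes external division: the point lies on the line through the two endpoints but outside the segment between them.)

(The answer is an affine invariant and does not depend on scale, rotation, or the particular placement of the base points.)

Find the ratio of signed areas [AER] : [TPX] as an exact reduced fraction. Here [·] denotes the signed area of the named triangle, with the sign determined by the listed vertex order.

[AER]:[TPX] = 25/8

Assign A = (0, 0), D = (1, 0), P = (0, 1) — the answer is frame-independent, so this choice is without loss of generality.
1. U is the centroid of triangle PAD ⇒ U = (1/3, 1/3)
2. T is the intersection of line DU and line PA ⇒ T = (0, 1/2)
3. X is the centroid of triangle UPD ⇒ X = (4/9, 4/9)
4. E lies on line PD with PE:ED = 1:(-5) ⇒ E = (-1/4, 5/4)
5. M is the intersection of line PE and line UX ⇒ M = (1/2, 1/2)
6. R lies on line XM with XR:RM = 1:2 ⇒ R = (25/54, 25/54)
2·[AER] = -25/36, 2·[TPX] = -2/9
[AER]:[TPX] = -25/36:-2/9 = 25/8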